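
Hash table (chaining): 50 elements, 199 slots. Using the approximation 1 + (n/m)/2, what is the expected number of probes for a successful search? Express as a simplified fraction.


Computing expected probes:
alpha = 50/199
= 1 + alpha/2
= 1 + 50/(2*199)
= (2*199 + 50) / (2*199)
= 448/398 = 224/199


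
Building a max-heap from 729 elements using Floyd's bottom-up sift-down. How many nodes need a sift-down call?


In a heap of 729 elements (0-indexed array):
  Last element index: 728
  Parent of last element: floor((728 - 1) / 2) = 363
  Internal nodes: indices 0 to 363
  Count = floor(729/2) = 364


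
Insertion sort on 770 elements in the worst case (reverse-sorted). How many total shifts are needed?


In the worst case (reverse-sorted), each element shifts past all previous:
  Element 1: 1 shifts
  Element 2: 2 shifts
  Element 3: 3 shifts
  Element 4: 4 shifts
  Element 5: 5 shifts
  ...
  Element 769: 769 shifts
Total = 1 + 2 + ... + 769
= 770*(770-1)/2 = 296065


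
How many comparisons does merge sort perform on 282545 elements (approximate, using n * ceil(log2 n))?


Recursion depth: ceil(log2(282545)) = 19
Each recursion level merges n = 282545 elements
Total = 282545 * 19 = 5368355


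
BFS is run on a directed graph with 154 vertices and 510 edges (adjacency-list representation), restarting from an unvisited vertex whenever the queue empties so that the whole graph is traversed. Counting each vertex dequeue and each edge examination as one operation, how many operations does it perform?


A full BFS traversal dequeues each vertex exactly once and examines each directed edge exactly once.
V = 154 (vertex processing cost)
E = 510 (edge examination cost)
Total operations proportional to V + E = 154 + 510 = 664


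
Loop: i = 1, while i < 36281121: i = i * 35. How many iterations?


i multiplies by 35 each step:
i = 1 -> 35 -> 1225 -> 42875 -> 1500625 -> 52521875 (stop)
Iterations = ceil(log_35(36281121)) = 5


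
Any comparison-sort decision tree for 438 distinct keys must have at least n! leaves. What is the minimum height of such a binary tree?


A binary decision tree of height h has at most 2^h leaves and needs at least n! of them, so h >= ceil(log2(n!)).
438! is far too large to multiply out, so use Stirling's series:
  ln(n!) ~ n ln n - n + (1/2) ln(2 pi n) + 1/(12n)  (error below 1/(360 n^3), negligible here)
  ln(438) = 6.0822189
  n ln n = 438 * 6.0822189 = 2664.0119
  (1/2) ln(2 pi * 438) = (1/2) ln(2752.0352) = 3.9600
  1/(12*438) = 0.0002
  ln(438!) ~ 2664.0119 - 438 + 3.9600 + 0.0002 = 2229.9721
Convert to base 2: log2(438!) = 2229.9721 / ln 2 = 2229.9721 / 0.69314718 = 3217.1697
ceil(3217.1697) = 3218


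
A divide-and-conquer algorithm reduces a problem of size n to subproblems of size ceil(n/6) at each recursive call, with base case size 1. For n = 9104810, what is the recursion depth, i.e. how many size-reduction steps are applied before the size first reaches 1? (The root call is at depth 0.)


Each step divides the size by 6 (rounding up); after k steps the size is ceil(n/6^k), which equals 1 exactly when 6^k >= n.
So the depth is the smallest k with 6^k >= 9104810, i.e. ceil(log_6(9104810)).
6^8 = 1679616 < 9104810 <= 10077696 = 6^9
Recursion depth = 9


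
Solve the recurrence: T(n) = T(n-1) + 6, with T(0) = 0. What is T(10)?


Unrolling the recurrence:
T(10) = T(9) + 6
       = T(8) + 6 + 6
       = T(7) + 6*3
       ...
       = T(0) + 6*10
       = 0 + 60 = 60


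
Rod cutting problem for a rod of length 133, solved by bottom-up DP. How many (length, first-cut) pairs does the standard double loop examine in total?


For each subproblem length i = 1..133, the inner loop considers i possible first cuts.
Total = 1 + 2 + ... + 133
= 133*(133+1)/2
= 133*134/2 = 8911


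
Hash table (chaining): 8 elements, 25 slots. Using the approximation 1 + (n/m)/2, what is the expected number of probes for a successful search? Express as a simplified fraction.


Computing expected probes:
alpha = 8/25
= 1 + alpha/2
= 1 + 8/(2*25)
= (2*25 + 8) / (2*25)
= 58/50 = 29/25


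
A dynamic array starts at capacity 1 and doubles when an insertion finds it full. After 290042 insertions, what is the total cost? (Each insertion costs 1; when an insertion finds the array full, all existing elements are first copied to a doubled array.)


Insertion cost: 290042 (one per element)
Resizes occur just before inserting elements 2, 3, 5, 9, ...
Elements copied at each resize: 1 + 2 + 4 + 8 + 16 + 32 + 64 + 128 + 256 + 512 + 1024 + 2048 + 4096 + 8192 + 16384 + 32768 + 65536 + 131072 + 262144
Sum of copies = 524287 (geometric series: 2^k - 1)
Total = 290042 + 524287 = 814329


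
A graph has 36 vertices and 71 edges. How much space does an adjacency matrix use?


Adjacency matrix: V x V grid of entries
Space = V^2 = 36^2 = 36 * 36 = 1296


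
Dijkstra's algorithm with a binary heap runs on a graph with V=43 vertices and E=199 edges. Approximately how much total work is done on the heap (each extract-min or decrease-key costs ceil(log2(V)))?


Dijkstra with a binary heap: each vertex is extracted once, each edge may relax once.
Each heap operation costs O(log V).
V + E = 43 + 199 = 242
ceil(log2(43)) = 6 (since 2^5 = 32 < 43 <= 64 = 2^6)
Total heap work = (V+E) * ceil(log2(V)) = 242 * 6 = 1452


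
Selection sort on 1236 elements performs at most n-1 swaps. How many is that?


Each of the 1235 passes places one element in its final position.
Pass 1: swap minimum into position 0
Pass 2: swap minimum of remaining into position 1
...
Pass 1235: last two elements, one swap
Maximum swaps = 1236 - 1 = 1235


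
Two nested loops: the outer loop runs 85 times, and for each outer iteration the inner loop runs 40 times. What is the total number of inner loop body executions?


Outer loop: 85 iterations
Inner loop: 40 iterations per outer iteration
Total = 85 * 40 = 3400


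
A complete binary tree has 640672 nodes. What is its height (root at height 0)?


In a complete binary tree, level k holds nodes 2^k .. 2^(k+1)-1 (1-indexed).
Height = floor(log2(n)) = floor(log2(640672)) = 19
Check: 2^19 = 524288 <= 640672 < 1048576 = 2^20


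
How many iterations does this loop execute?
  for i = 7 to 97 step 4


The loop variable i takes values starting at 7 and increments by 4 each iteration.
Sequence: i = 7, 11, 15, 19, 23, 27, 31, 35, 39, ...
The upper bound 97 is inclusive, so the count is floor((last - first) / step) + 1:
floor((97 - 7) / 4) + 1 = floor(90/4) + 1 = 22 + 1 = 23


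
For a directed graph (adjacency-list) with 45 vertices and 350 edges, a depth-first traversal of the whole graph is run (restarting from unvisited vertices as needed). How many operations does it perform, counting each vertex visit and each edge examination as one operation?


A full DFS traversal visits each vertex once and examines each edge once.
V = 45
E = 350
Sum = 45 + 350 = 395


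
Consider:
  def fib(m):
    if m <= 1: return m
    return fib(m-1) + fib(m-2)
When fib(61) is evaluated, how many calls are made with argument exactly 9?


Let N(m) = number of times fib(m) is called while evaluating fib(61).
N(61) = 1 (the initial call).
N(60) = 1 (only fib(61) calls it).
For 1 <= m <= 59: fib(m) is called by fib(m+1) and fib(m+2), so
  N(m) = N(m+1) + N(m+2).
fib(0) is called only by fib(2), so N(0) = N(2).
Walk down from m=61:
  N(61)=1, N(60)=1, N(59)=2, N(58)=3, N(57)=5, N(56)=8, N(55)=13, N(54)=21, N(53)=34, N(52)=55, N(51)=89, N(50)=144, N(49)=233, N(48)=377, N(47)=610, N(46)=987, N(45)=1597, N(44)=2584, N(43)=4181, N(42)=6765, N(41)=10946, N(40)=17711, N(39)=28657, N(38)=46368, N(37)=75025, N(36)=121393, N(35)=196418, N(34)=317811, N(33)=514229, N(32)=832040, N(31)=1346269, N(30)=2178309, N(29)=3524578, N(28)=5702887, N(27)=9227465, N(26)=14930352, N(25)=24157817, N(24)=39088169, N(23)=63245986, N(22)=102334155, N(21)=165580141, N(20)=267914296, N(19)=433494437, N(18)=701408733, N(17)=1134903170, N(16)=1836311903, N(15)=2971215073, N(14)=4807526976, N(13)=7778742049, N(12)=12586269025, N(11)=20365011074, N(10)=32951280099, N(9)=53316291173
N(9) = 53316291173


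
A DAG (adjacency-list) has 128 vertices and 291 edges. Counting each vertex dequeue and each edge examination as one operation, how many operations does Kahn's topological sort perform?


V = 128 (vertex processing)
E = 291 (edge processing)
V + E = 128 + 291 = 419


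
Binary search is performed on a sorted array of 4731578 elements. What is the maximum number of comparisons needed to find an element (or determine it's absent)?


Binary search halves the search space each comparison:
  Step 1: search space = 4731578 -> 2365789
  Step 2: search space = 2365789 -> 1182894
  Step 3: search space = 1182894 -> 591447
  Step 4: search space = 591447 -> 295723
  Step 5: search space = 295723 -> 147861
  Step 6: search space = 147861 -> 73930
  Step 7: search space = 73930 -> 36965
  Step 8: search space = 36965 -> 18482
  Step 9: search space = 18482 -> 9241
  Step 10: search space = 9241 -> 4620
  Step 11: search space = 4620 -> 2310
  Step 12: search space = 2310 -> 1155
  Step 13: search space = 1155 -> 577
  Step 14: search space = 577 -> 288
  Step 15: search space = 288 -> 144
  Step 16: search space = 144 -> 72
  Step 17: search space = 72 -> 36
  Step 18: search space = 36 -> 18
  Step 19: search space = 18 -> 9
  Step 20: search space = 9 -> 4
  Step 21: search space = 4 -> 2
  Step 22: search space = 2 -> 1
  Step 23: search space = 1 (final check)
Maximum comparisons = floor(log2(4731578)) + 1 = 22 + 1 = 23


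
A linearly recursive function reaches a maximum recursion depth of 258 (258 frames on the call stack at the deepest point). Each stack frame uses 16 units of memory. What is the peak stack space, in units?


Maximum recursion depth = 258 frames
Memory per frame = 16 units
Total stack space = depth * frame_size
= 258 * 16 = 4128


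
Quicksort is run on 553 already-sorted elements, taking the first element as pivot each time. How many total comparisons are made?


Sum of comparisons per partition:
552 + 551 + ... + 1 + 0
= 553 * (553 - 1) / 2
= 553 * 552 / 2
= 152628


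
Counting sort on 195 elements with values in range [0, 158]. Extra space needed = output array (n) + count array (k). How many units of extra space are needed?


Output array size: 195 (to store sorted result)
Count array size: 159 (one slot per possible value, range 0 to 158)
Total extra space = 195 + 159 = 354


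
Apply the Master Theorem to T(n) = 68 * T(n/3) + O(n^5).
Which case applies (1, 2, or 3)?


The Master Theorem: T(n) = a*T(n/b) + O(n^c)
  a = 68, b = 3, c = 5
log_b(a) = log_3(68) ~ 3.841
Compare b^c with a: 3^5 = 243 > 68, so c > log_b(a).
Since c > log_b(a), Case 3 applies.
T(n) = O(n^5)
Master Theorem case = 3


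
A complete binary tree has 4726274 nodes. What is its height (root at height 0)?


In a complete binary tree, level k holds nodes 2^k .. 2^(k+1)-1 (1-indexed).
Height = floor(log2(n)) = floor(log2(4726274)) = 22
Check: 2^22 = 4194304 <= 4726274 < 8388608 = 2^23


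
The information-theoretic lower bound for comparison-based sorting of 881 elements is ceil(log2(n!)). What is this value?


A binary decision tree of height h has at most 2^h leaves and needs at least n! of them, so h >= ceil(log2(n!)).
881! is far too large to multiply out, so use Stirling's series:
  ln(n!) ~ n ln n - n + (1/2) ln(2 pi n) + 1/(12n)  (error below 1/(360 n^3), negligible here)
  ln(881) = 6.7810576
  n ln n = 881 * 6.7810576 = 5974.1117
  (1/2) ln(2 pi * 881) = (1/2) ln(5535.4863) = 4.3095
  1/(12*881) = 0.0001
  ln(881!) ~ 5974.1117 - 881 + 4.3095 + 0.0001 = 5097.4213
Convert to base 2: log2(881!) = 5097.4213 / ln 2 = 5097.4213 / 0.69314718 = 7354.0244
ceil(7354.0244) = 7355


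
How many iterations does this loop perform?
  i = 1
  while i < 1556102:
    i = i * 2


The loop variable doubles each iteration:
i = 1 -> 2 -> 4 -> 8 -> 16 -> 32 -> 64 -> 128 -> 256 -> 512 -> 1024 -> 2048 -> 4096 -> 8192 -> 16384 -> 32768 -> 65536 -> 131072 -> 262144 -> 524288 -> 1048576 -> 2097152 (stop, 2097152 >= 1556102)
Number of doublings = ceil(log2(1556102)) = 21


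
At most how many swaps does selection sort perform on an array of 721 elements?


Each of the 720 passes places one element in its final position.
Pass 1: swap minimum into position 0
Pass 2: swap minimum of remaining into position 1
...
Pass 720: last two elements, one swap
Maximum swaps = 721 - 1 = 720


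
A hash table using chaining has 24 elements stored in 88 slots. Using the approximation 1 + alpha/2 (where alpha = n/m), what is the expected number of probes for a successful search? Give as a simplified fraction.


Load factor alpha = n/m = 24/88
Expected probes = 1 + alpha/2 = 1 + 24/(2*88)
= 1 + 24/176
= 176/176 + 24/176
= 200/176
Simplify: 25/22


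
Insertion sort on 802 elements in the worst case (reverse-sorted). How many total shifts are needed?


In the worst case (reverse-sorted), each element shifts past all previous:
  Element 1: 1 shifts
  Element 2: 2 shifts
  Element 3: 3 shifts
  Element 4: 4 shifts
  Element 5: 5 shifts
  ...
  Element 801: 801 shifts
Total = 1 + 2 + ... + 801
= 802*(802-1)/2 = 321201


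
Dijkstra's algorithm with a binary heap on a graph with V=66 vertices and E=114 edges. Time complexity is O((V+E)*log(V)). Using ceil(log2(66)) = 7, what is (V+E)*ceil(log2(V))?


Dijkstra with a binary heap: each vertex is extracted once, each edge may relax once.
Each heap operation costs O(log V).
V + E = 66 + 114 = 180
ceil(log2(66)) = 7 (since 2^6 = 64 < 66 <= 128 = 2^7)
Total heap work = (V+E) * ceil(log2(V)) = 180 * 7 = 1260


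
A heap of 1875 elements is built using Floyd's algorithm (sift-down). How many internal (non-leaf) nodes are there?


Leaf nodes occupy roughly half the array.
Sift-down is called for each internal node, starting from the last one.
Internal nodes = floor(n/2) = floor(1875/2) = 937


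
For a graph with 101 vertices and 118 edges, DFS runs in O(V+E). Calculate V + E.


A full DFS traversal visits each vertex once and examines each edge once.
V = 101
E = 118
Sum = 101 + 118 = 219


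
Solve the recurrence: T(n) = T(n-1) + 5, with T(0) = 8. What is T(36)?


Unrolling the recurrence:
T(36) = T(35) + 5
       = T(34) + 5 + 5
       = T(33) + 5*3
       ...
       = T(0) + 5*36
       = 8 + 180 = 188


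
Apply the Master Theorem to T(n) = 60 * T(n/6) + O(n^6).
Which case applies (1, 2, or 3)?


The Master Theorem: T(n) = a*T(n/b) + O(n^c)
  a = 60, b = 6, c = 6
log_b(a) = log_6(60) ~ 2.285
Compare b^c with a: 6^6 = 46656 > 60, so c > log_b(a).
Since c > log_b(a), Case 3 applies.
T(n) = O(n^6)
Master Theorem case = 3


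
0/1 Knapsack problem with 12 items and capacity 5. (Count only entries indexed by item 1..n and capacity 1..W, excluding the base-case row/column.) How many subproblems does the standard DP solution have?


The DP table is indexed by (item, capacity).
Rows: 12 items
Columns: 5 capacity values (1 to W)
Total subproblems = 12 * 5 = 60


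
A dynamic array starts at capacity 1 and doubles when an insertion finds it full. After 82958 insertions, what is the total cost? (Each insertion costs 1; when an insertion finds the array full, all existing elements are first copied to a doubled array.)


Insertion cost: 82958 (one per element)
Resizes occur just before inserting elements 2, 3, 5, 9, ...
Elements copied at each resize: 1 + 2 + 4 + 8 + 16 + 32 + 64 + 128 + 256 + 512 + 1024 + 2048 + 4096 + 8192 + 16384 + 32768 + 65536
Sum of copies = 131071 (geometric series: 2^k - 1)
Total = 82958 + 131071 = 214029


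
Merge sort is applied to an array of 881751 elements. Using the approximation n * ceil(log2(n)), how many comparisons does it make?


Merge sort divides the array into halves recursively.
Number of levels = ceil(log2(881751)) = 20
At each level, approximately n = 881751 comparisons are needed for merging.
Total comparisons ~ n * ceil(log2(n)) = 881751 * 20 = 17635020


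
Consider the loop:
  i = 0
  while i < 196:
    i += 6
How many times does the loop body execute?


Starting at i = 0, each iteration adds 6.
Iterations until i >= 196:
  Iteration 1: i = 0 -> i = 6
  Iteration 2: i = 6 -> i = 12
  Iteration 3: i = 12 -> i = 18
  Iteration 4: i = 18 -> i = 24
  Iteration 5: i = 24 -> i = 30
  Iteration 6: i = 30 -> i = 36
  Iteration 7: i = 36 -> i = 42
  Iteration 8: i = 42 -> i = 48
  ... continuing ...
Total iterations = ceil(196/6) = 33


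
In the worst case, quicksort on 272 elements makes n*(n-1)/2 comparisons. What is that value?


Sum of comparisons per partition:
271 + 270 + ... + 1 + 0
= 272 * (272 - 1) / 2
= 272 * 271 / 2
= 36856


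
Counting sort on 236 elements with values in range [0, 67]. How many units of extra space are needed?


Output array size: 236 (to store sorted result)
Count array size: 68 (one slot per possible value, range 0 to 67)
Total extra space = 236 + 68 = 304


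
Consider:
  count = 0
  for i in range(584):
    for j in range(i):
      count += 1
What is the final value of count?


For each i, the inner loop runs i times:
  i=0: inner runs 0 times
  i=1: inner runs 1 time
  i=2: inner runs 2 times
  i=3: inner runs 3 times
  i=4: inner runs 4 times
  i=5: inner runs 5 times
  i=6: inner runs 6 times
  i=7: inner runs 7 times
  ...
Total = 0 + 1 + 2 + ... + 583 = 584*(584-1)/2 = 170236


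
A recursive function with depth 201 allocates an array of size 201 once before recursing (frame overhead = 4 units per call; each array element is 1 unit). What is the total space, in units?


Array allocation: 201 units (allocated once)
Stack frames: 201 deep * 4 per frame = 804 units
Total = 201 + 804 = 1005


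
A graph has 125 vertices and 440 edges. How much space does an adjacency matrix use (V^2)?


Adjacency matrix: V x V grid of entries
Space = V^2 = 125^2 = 125 * 125 = 15625


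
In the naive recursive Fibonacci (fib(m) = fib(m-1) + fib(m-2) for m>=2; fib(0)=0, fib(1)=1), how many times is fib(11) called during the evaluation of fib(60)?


Let N(m) = number of times fib(m) is called while evaluating fib(60).
N(60) = 1 (the initial call).
N(59) = 1 (only fib(60) calls it).
For 1 <= m <= 58: fib(m) is called by fib(m+1) and fib(m+2), so
  N(m) = N(m+1) + N(m+2).
fib(0) is called only by fib(2), so N(0) = N(2).
Walk down from m=60:
  N(60)=1, N(59)=1, N(58)=2, N(57)=3, N(56)=5, N(55)=8, N(54)=13, N(53)=21, N(52)=34, N(51)=55, N(50)=89, N(49)=144, N(48)=233, N(47)=377, N(46)=610, N(45)=987, N(44)=1597, N(43)=2584, N(42)=4181, N(41)=6765, N(40)=10946, N(39)=17711, N(38)=28657, N(37)=46368, N(36)=75025, N(35)=121393, N(34)=196418, N(33)=317811, N(32)=514229, N(31)=832040, N(30)=1346269, N(29)=2178309, N(28)=3524578, N(27)=5702887, N(26)=9227465, N(25)=14930352, N(24)=24157817, N(23)=39088169, N(22)=63245986, N(21)=102334155, N(20)=165580141, N(19)=267914296, N(18)=433494437, N(17)=701408733, N(16)=1134903170, N(15)=1836311903, N(14)=2971215073, N(13)=4807526976, N(12)=7778742049, N(11)=12586269025
N(11) = 12586269025


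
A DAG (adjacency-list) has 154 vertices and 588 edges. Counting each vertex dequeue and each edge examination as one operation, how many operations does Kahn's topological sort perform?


V = 154 (vertex processing)
E = 588 (edge processing)
V + E = 154 + 588 = 742


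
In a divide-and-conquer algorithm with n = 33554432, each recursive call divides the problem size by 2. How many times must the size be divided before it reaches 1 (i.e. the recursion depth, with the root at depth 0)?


Number of divisions = log_2(33554432)
Sizes: 33554432 -> 16777216 -> 8388608 -> 4194304 -> 2097152 -> 1048576 -> 524288 -> 262144 -> 131072 -> 65536 -> 32768 -> 16384 -> 8192 -> 4096 -> 2048 -> 1024 -> 512 -> 256 -> 128 -> 64 -> 32 -> 16 -> 8 -> 4 -> 2 -> 1 (25 divisions)
Recursion depth = 25


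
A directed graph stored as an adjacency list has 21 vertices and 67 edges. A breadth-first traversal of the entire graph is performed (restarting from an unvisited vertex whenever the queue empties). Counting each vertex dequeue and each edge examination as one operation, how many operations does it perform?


A full BFS traversal dequeues each vertex once and examines each edge once.
Vertex visits: 21
Edge visits: 67
V + E = 21 + 67 = 88


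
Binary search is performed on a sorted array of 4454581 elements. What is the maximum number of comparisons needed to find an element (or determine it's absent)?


Binary search halves the search space each comparison:
  Step 1: search space = 4454581 -> 2227290
  Step 2: search space = 2227290 -> 1113645
  Step 3: search space = 1113645 -> 556822
  Step 4: search space = 556822 -> 278411
  Step 5: search space = 278411 -> 139205
  Step 6: search space = 139205 -> 69602
  Step 7: search space = 69602 -> 34801
  Step 8: search space = 34801 -> 17400
  Step 9: search space = 17400 -> 8700
  Step 10: search space = 8700 -> 4350
  Step 11: search space = 4350 -> 2175
  Step 12: search space = 2175 -> 1087
  Step 13: search space = 1087 -> 543
  Step 14: search space = 543 -> 271
  Step 15: search space = 271 -> 135
  Step 16: search space = 135 -> 67
  Step 17: search space = 67 -> 33
  Step 18: search space = 33 -> 16
  Step 19: search space = 16 -> 8
  Step 20: search space = 8 -> 4
  Step 21: search space = 4 -> 2
  Step 22: search space = 2 -> 1
  Step 23: search space = 1 (final check)
Maximum comparisons = floor(log2(4454581)) + 1 = 22 + 1 = 23


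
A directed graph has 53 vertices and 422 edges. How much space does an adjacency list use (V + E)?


Adjacency list: one list head per vertex + one entry per edge
Vertex heads: 53
Edge entries: 422
Total = 53 + 422 = 475


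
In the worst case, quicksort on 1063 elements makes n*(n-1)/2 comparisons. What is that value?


Sum of comparisons per partition:
1062 + 1061 + ... + 1 + 0
= 1063 * (1063 - 1) / 2
= 1063 * 1062 / 2
= 564453


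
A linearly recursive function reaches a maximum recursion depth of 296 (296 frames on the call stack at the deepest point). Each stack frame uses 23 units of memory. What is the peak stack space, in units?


Maximum recursion depth = 296 frames
Memory per frame = 23 units
Total stack space = depth * frame_size
= 296 * 23 = 6808


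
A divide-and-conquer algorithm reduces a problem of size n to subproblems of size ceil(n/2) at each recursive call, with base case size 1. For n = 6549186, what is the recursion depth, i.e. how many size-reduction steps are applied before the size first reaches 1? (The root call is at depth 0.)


Each step divides the size by 2 (rounding up); after k steps the size is ceil(n/2^k), which equals 1 exactly when 2^k >= n.
So the depth is the smallest k with 2^k >= 6549186, i.e. ceil(log_2(6549186)).
2^22 = 4194304 < 6549186 <= 8388608 = 2^23
Recursion depth = 23


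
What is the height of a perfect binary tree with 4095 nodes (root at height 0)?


A perfect binary tree with 4095 nodes:
  4095 = 2^12 - 1
  Levels: 0, 1, ..., 11
  Height = 11


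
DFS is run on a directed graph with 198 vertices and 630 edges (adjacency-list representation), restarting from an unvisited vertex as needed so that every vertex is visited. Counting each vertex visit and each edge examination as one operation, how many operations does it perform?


A full DFS traversal processes each vertex exactly once (push/pop on stack).
Each directed edge is examined once.
V = 198, E = 630
V + E = 828


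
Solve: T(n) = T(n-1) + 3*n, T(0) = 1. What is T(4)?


Expanding the recurrence:
T(4) = T(3) + 3*4
       = T(2) + 3*3 + 3*4
       ...
       = T(0) + 3*(1 + 2 + ... + 4)
       = 1 + 3 * 4*5/2
       = 1 + 3 * 10
       = 1 + 30 = 31


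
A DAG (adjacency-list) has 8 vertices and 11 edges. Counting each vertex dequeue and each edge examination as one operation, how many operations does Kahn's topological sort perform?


V = 8 (vertex processing)
E = 11 (edge processing)
V + E = 8 + 11 = 19


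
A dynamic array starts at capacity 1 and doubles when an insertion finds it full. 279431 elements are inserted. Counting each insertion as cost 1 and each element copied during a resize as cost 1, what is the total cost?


n = 279431
Insertion costs: 279431
Resizes copy 1, 2, 4, ... up to the largest power of 2 that is <= n-1 = 279430, i.e. 262144.
Copy costs = 1 + 2 + 4 + 8 + 16 + 32 + 64 + 128 + 256 + 512 + 1024 + 2048 + 4096 + 8192 + 16384 + 32768 + 65536 + 131072 + 262144 = 524287
Total = 279431 + 524287 = 803718


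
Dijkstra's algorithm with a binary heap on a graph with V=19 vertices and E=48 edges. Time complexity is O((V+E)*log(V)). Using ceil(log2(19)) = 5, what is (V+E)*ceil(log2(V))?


Dijkstra with a binary heap: each vertex is extracted once, each edge may relax once.
Each heap operation costs O(log V).
V + E = 19 + 48 = 67
ceil(log2(19)) = 5 (since 2^4 = 16 < 19 <= 32 = 2^5)
Total heap work = (V+E) * ceil(log2(V)) = 67 * 5 = 335


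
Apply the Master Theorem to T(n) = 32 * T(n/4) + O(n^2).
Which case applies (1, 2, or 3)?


The Master Theorem: T(n) = a*T(n/b) + O(n^c)
  a = 32, b = 4, c = 2
log_b(a) = log_4(32) ~ 2.5
Compare b^c with a: 4^2 = 16 < 32, so c < log_b(a).
Since c < log_b(a), Case 1 applies.
T(n) = O(n^(log_4 32)) ~ O(n^2.5)
Master Theorem case = 1


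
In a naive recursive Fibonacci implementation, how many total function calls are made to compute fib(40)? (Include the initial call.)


Let C(m) = total calls to evaluate fib(m). Then C(0)=C(1)=1, and
C(m) = 1 + C(m-1) + C(m-2) for m >= 2.
Build the table (each entry = 1 + previous two):
  C(0) = 1
  C(1) = 1
  C(2) = 1 + 1 + 1 = 3
  C(3) = 1 + 3 + 1 = 5
  C(4) = 1 + 5 + 3 = 9
  C(5) = 1 + 9 + 5 = 15
  C(6) = 1 + 15 + 9 = 25
  C(7) = 1 + 25 + 15 = 41
  C(8) = 1 + 41 + 25 = 67
  C(9) = 1 + 67 + 41 = 109
  C(10) = 1 + 109 + 67 = 177
  C(11) = 1 + 177 + 109 = 287
  C(12) = 1 + 287 + 177 = 465
  C(13) = 1 + 465 + 287 = 753
  C(14) = 1 + 753 + 465 = 1219
  C(15) = 1 + 1219 + 753 = 1973
  C(16) = 1 + 1973 + 1219 = 3193
  C(17) = 1 + 3193 + 1973 = 5167
  C(18) = 1 + 5167 + 3193 = 8361
  C(19) = 1 + 8361 + 5167 = 13529
  C(20) = 1 + 13529 + 8361 = 21891
  C(21) = 1 + 21891 + 13529 = 35421
  C(22) = 1 + 35421 + 21891 = 57313
  C(23) = 1 + 57313 + 35421 = 92735
  C(24) = 1 + 92735 + 57313 = 150049
  C(25) = 1 + 150049 + 92735 = 242785
  C(26) = 1 + 242785 + 150049 = 392835
  C(27) = 1 + 392835 + 242785 = 635621
  C(28) = 1 + 635621 + 392835 = 1028457
  C(29) = 1 + 1028457 + 635621 = 1664079
  C(30) = 1 + 1664079 + 1028457 = 2692537
  C(31) = 1 + 2692537 + 1664079 = 4356617
  C(32) = 1 + 4356617 + 2692537 = 7049155
  C(33) = 1 + 7049155 + 4356617 = 11405773
  C(34) = 1 + 11405773 + 7049155 = 18454929
  C(35) = 1 + 18454929 + 11405773 = 29860703
  C(36) = 1 + 29860703 + 18454929 = 48315633
  C(37) = 1 + 48315633 + 29860703 = 78176337
  C(38) = 1 + 78176337 + 48315633 = 126491971
  C(39) = 1 + 126491971 + 78176337 = 204668309
  C(40) = 1 + 204668309 + 126491971 = 331160281
Total calls for fib(40) = 331160281


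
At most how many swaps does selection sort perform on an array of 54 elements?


Each of the 53 passes places one element in its final position.
Pass 1: swap minimum into position 0
Pass 2: swap minimum of remaining into position 1
...
Pass 53: last two elements, one swap
Maximum swaps = 54 - 1 = 53


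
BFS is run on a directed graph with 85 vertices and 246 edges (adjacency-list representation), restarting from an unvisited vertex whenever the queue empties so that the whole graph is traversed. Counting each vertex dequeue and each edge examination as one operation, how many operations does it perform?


A full BFS traversal dequeues each vertex exactly once and examines each directed edge exactly once.
V = 85 (vertex processing cost)
E = 246 (edge examination cost)
Total operations proportional to V + E = 85 + 246 = 331


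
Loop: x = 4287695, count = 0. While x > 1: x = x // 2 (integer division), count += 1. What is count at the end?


The variable x halves each step:
x = 4287695 -> 2143847 -> 1071923 -> 535961 -> 267980 -> 133990 -> 66995 -> 33497 -> 16748 -> 8374 -> 4187 -> 2093 -> 1046 -> 523 -> 261 -> 130 -> 65 -> 32 -> 16 -> 8 -> 4 -> 2 -> 1
Number of halvings = floor(log2(4287695)) = 22


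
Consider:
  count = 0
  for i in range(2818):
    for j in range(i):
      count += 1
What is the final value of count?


For each i, the inner loop runs i times:
  i=0: inner runs 0 times
  i=1: inner runs 1 time
  i=2: inner runs 2 times
  i=3: inner runs 3 times
  i=4: inner runs 4 times
  i=5: inner runs 5 times
  i=6: inner runs 6 times
  i=7: inner runs 7 times
  ...
Total = 0 + 1 + 2 + ... + 2817 = 2818*(2818-1)/2 = 3969153


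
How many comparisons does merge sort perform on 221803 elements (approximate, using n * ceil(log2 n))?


Recursion depth: ceil(log2(221803)) = 18
Each recursion level merges n = 221803 elements
Total = 221803 * 18 = 3992454


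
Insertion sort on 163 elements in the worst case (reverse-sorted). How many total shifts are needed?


In the worst case (reverse-sorted), each element shifts past all previous:
  Element 1: 1 shifts
  Element 2: 2 shifts
  Element 3: 3 shifts
  Element 4: 4 shifts
  Element 5: 5 shifts
  ...
  Element 162: 162 shifts
Total = 1 + 2 + ... + 162
= 163*(163-1)/2 = 13203


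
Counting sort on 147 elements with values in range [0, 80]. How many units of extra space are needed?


Output array size: 147 (to store sorted result)
Count array size: 81 (one slot per possible value, range 0 to 80)
Total extra space = 147 + 81 = 228


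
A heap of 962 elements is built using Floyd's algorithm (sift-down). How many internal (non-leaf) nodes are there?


Leaf nodes occupy roughly half the array.
Sift-down is called for each internal node, starting from the last one.
Internal nodes = floor(n/2) = floor(962/2) = 481


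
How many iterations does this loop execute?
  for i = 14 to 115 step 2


The loop variable i takes values starting at 14 and increments by 2 each iteration.
Sequence: i = 14, 16, 18, 20, 22, 24, 26, 28, 30, ...
The upper bound 115 is inclusive, so the count is floor((last - first) / step) + 1:
floor((115 - 14) / 2) + 1 = floor(101/2) + 1 = 50 + 1 = 51


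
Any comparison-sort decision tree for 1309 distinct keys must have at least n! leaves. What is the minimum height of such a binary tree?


A binary decision tree of height h has at most 2^h leaves and needs at least n! of them, so h >= ceil(log2(n!)).
1309! is far too large to multiply out, so use Stirling's series:
  ln(n!) ~ n ln n - n + (1/2) ln(2 pi n) + 1/(12n)  (error below 1/(360 n^3), negligible here)
  ln(1309) = 7.1770188
  n ln n = 1309 * 7.1770188 = 9394.7176
  (1/2) ln(2 pi * 1309) = (1/2) ln(8224.6896) = 4.5074
  1/(12*1309) = 0.0001
  ln(1309!) ~ 9394.7176 - 1309 + 4.5074 + 0.0001 = 8090.2251
Convert to base 2: log2(1309!) = 8090.2251 / ln 2 = 8090.2251 / 0.69314718 = 11671.7276
ceil(11671.7276) = 11672


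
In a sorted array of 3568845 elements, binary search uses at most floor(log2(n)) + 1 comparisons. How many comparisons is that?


Halving sequence: 3568845 -> 1784422 -> 892211 -> 446105 -> 223052 -> 111526 -> 55763 -> 27881 -> 13940 -> 6970 -> 3485 -> 1742 -> 871 -> 435 -> 217 -> 108 -> 54 -> 27 -> 13 -> 6 -> 3 -> 1
Number of halvings = 21
Max comparisons = 21 + 1 = 22


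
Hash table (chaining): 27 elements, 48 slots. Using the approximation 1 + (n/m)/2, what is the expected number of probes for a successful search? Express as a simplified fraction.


Computing expected probes:
alpha = 27/48
= 1 + alpha/2
= 1 + 27/(2*48)
= (2*48 + 27) / (2*48)
= 123/96 = 41/32


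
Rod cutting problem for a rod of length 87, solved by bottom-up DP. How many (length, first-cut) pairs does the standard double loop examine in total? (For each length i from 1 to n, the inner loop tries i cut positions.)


For each subproblem length i = 1..87, the inner loop considers i possible first cuts.
Total = 1 + 2 + ... + 87
= 87*(87+1)/2
= 87*88/2 = 3828


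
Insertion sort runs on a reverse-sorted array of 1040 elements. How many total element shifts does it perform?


Sum of shifts = 1 + 2 + 3 + ... + 1039
= 1040 * 1039 / 2
= 1080560 / 2
= 540280


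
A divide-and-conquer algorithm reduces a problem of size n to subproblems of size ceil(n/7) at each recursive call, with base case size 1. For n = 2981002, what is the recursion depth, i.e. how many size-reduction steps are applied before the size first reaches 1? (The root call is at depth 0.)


Each step divides the size by 7 (rounding up); after k steps the size is ceil(n/7^k), which equals 1 exactly when 7^k >= n.
So the depth is the smallest k with 7^k >= 2981002, i.e. ceil(log_7(2981002)).
7^7 = 823543 < 2981002 <= 5764801 = 7^8
Recursion depth = 8


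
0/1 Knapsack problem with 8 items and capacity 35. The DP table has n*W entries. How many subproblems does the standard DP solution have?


The DP table is indexed by (item, capacity).
Rows: 8 items
Columns: 35 capacity values (1 to W)
Total subproblems = 8 * 35 = 280


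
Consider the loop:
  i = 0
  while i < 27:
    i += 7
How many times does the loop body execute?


Starting at i = 0, each iteration adds 7.
Iterations until i >= 27:
  Iteration 1: i = 0 -> i = 7
  Iteration 2: i = 7 -> i = 14
  Iteration 3: i = 14 -> i = 21
  Iteration 4: i = 21 -> i = 28
Total iterations = ceil(27/7) = 4


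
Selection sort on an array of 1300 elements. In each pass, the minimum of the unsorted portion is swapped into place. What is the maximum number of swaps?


Selection sort performs one swap per pass:
  Pass 1: find min in positions 0 to 1299, swap with position 0
  Pass 2: find min in positions 1 to 1299, swap with position 1
  Pass 3: find min in positions 2 to 1299, swap with position 2
  Pass 4: find min in positions 3 to 1299, swap with position 3
  Pass 5: find min in positions 4 to 1299, swap with position 4
  ... (1294 more passes)
Total passes (and swaps) = n - 1 = 1300 - 1 = 1299


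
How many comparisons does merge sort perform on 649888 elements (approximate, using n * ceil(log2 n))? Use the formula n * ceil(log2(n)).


Recursion depth: ceil(log2(649888)) = 20
Each recursion level merges n = 649888 elements
Total = 649888 * 20 = 12997760


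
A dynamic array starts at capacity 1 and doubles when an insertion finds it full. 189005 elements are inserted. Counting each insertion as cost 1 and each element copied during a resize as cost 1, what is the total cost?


n = 189005
Insertion costs: 189005
Resizes copy 1, 2, 4, ... up to the largest power of 2 that is <= n-1 = 189004, i.e. 131072.
Copy costs = 1 + 2 + 4 + 8 + 16 + 32 + 64 + 128 + 256 + 512 + 1024 + 2048 + 4096 + 8192 + 16384 + 32768 + 65536 + 131072 = 262143
Total = 189005 + 262143 = 451148


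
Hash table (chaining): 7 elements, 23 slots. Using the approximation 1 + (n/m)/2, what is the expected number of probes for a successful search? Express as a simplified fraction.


Computing expected probes:
alpha = 7/23
= 1 + alpha/2
= 1 + 7/(2*23)
= (2*23 + 7) / (2*23)
= 53/46


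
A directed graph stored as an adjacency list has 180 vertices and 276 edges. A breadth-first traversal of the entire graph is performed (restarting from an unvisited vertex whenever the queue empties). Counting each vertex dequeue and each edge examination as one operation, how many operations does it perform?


A full BFS traversal dequeues each vertex once and examines each edge once.
Vertex visits: 180
Edge visits: 276
V + E = 180 + 276 = 456


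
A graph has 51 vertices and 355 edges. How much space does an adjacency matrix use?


Adjacency matrix: V x V grid of entries
Space = V^2 = 51^2 = 51 * 51 = 2601


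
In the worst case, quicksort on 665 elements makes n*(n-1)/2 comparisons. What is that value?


Sum of comparisons per partition:
664 + 663 + ... + 1 + 0
= 665 * (665 - 1) / 2
= 665 * 664 / 2
= 220780


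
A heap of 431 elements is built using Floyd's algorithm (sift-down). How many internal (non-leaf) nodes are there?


Leaf nodes occupy roughly half the array.
Sift-down is called for each internal node, starting from the last one.
Internal nodes = floor(n/2) = floor(431/2) = 215


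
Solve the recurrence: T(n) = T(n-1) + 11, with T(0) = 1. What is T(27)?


Unrolling the recurrence:
T(27) = T(26) + 11
       = T(25) + 11 + 11
       = T(24) + 11*3
       ...
       = T(0) + 11*27
       = 1 + 297 = 298


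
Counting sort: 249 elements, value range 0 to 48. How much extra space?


n = 249 (output array)
k = 49 (count array for 49 distinct values)
Extra space = 249 + 49 = 298


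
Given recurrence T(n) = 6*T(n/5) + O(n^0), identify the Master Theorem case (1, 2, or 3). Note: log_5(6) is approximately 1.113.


Master Theorem parameters: a=6, b=5, c=0
log_b(a) = 1.113
Compare b^c with a: 5^0 = 1 < 6, so c < log_b(a).
Comparing c=0 vs log_b(a)=1.113:
0 < 1.113 => Case 1
Result: T(n) = O(n^(log_5 6)) ~ O(n^1.113)
Master Theorem case = 1


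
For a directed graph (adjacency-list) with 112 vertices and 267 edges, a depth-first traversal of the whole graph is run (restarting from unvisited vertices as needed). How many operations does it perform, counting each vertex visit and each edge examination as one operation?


A full DFS traversal visits each vertex once and examines each edge once.
V = 112
E = 267
Sum = 112 + 267 = 379


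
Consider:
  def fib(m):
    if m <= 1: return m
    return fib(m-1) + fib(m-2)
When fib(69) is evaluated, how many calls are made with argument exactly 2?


Let N(m) = number of times fib(m) is called while evaluating fib(69).
N(69) = 1 (the initial call).
N(68) = 1 (only fib(69) calls it).
For 1 <= m <= 67: fib(m) is called by fib(m+1) and fib(m+2), so
  N(m) = N(m+1) + N(m+2).
fib(0) is called only by fib(2), so N(0) = N(2).
Walk down from m=69:
  N(69)=1, N(68)=1, N(67)=2, N(66)=3, N(65)=5, N(64)=8, N(63)=13, N(62)=21, N(61)=34, N(60)=55, N(59)=89, N(58)=144, N(57)=233, N(56)=377, N(55)=610, N(54)=987, N(53)=1597, N(52)=2584, N(51)=4181, N(50)=6765, N(49)=10946, N(48)=17711, N(47)=28657, N(46)=46368, N(45)=75025, N(44)=121393, N(43)=196418, N(42)=317811, N(41)=514229, N(40)=832040, N(39)=1346269, N(38)=2178309, N(37)=3524578, N(36)=5702887, N(35)=9227465, N(34)=14930352, N(33)=24157817, N(32)=39088169, N(31)=63245986, N(30)=102334155, N(29)=165580141, N(28)=267914296, N(27)=433494437, N(26)=701408733, N(25)=1134903170, N(24)=1836311903, N(23)=2971215073, N(22)=4807526976, N(21)=7778742049, N(20)=12586269025, N(19)=20365011074, N(18)=32951280099, N(17)=53316291173, N(16)=86267571272, N(15)=139583862445, N(14)=225851433717, N(13)=365435296162, N(12)=591286729879, N(11)=956722026041, N(10)=1548008755920, N(9)=2504730781961, N(8)=4052739537881, N(7)=6557470319842, N(6)=10610209857723, N(5)=17167680177565, N(4)=27777890035288, N(3)=44945570212853, N(2)=72723460248141
N(2) = 72723460248141


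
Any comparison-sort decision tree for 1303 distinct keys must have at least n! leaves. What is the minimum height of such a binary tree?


A binary decision tree of height h has at most 2^h leaves and needs at least n! of them, so h >= ceil(log2(n!)).
1303! is far too large to multiply out, so use Stirling's series:
  ln(n!) ~ n ln n - n + (1/2) ln(2 pi n) + 1/(12n)  (error below 1/(360 n^3), negligible here)
  ln(1303) = 7.1724246
  n ln n = 1303 * 7.1724246 = 9345.6693
  (1/2) ln(2 pi * 1303) = (1/2) ln(8186.9905) = 4.5052
  1/(12*1303) = 0.0001
  ln(1303!) ~ 9345.6693 - 1303 + 4.5052 + 0.0001 = 8047.1746
Convert to base 2: log2(1303!) = 8047.1746 / ln 2 = 8047.1746 / 0.69314718 = 11609.6189
ceil(11609.6189) = 11610


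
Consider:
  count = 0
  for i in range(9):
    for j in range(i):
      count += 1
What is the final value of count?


For each i, the inner loop runs i times:
  i=0: inner runs 0 times
  i=1: inner runs 1 time
  i=2: inner runs 2 times
  i=3: inner runs 3 times
  i=4: inner runs 4 times
  i=5: inner runs 5 times
  i=6: inner runs 6 times
  i=7: inner runs 7 times
  ...
Total = 0 + 1 + 2 + ... + 8 = 9*(9-1)/2 = 36
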